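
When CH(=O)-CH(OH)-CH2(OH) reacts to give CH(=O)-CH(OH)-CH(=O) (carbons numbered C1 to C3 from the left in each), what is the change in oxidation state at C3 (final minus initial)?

+2

Before: C3 has 1 bond to C, 2 bonds to H, 1 bond to O → oxidation state -1.
After: C3 has 1 bond to C, 1 bond to H, 2 bonds to O → oxidation state +1.
Δ = +1 − (-1) = +2, so this is an oxidation at C3.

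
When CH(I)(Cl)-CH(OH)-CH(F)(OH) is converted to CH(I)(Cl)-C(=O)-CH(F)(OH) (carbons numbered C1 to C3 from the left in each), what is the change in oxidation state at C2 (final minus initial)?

Before: C2 has 2 bonds to C, 1 bond to H, 1 bond to O → oxidation state 0.
After: C2 has 2 bonds to C, 2 bonds to O → oxidation state +2.
Δ = +2 − (0) = +2, so this is an oxidation at C2.

+2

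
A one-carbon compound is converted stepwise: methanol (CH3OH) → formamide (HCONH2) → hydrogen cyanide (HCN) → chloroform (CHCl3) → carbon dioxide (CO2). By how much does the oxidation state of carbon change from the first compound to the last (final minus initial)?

Carbon oxidation states along the series — methanol: -2, formamide: +2, hydrogen cyanide: +2, chloroform: +2, carbon dioxide: +4.
Net change = +4 − (-2) = +6.

+6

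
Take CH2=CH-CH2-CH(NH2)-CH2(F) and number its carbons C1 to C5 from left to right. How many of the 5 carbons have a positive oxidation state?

0

Tallying each carbon's bonds:
C1: 2C, 2H → 0 − 2 = -2
C2: 3C, 1H → 0 − 1 = -1
C3: 2C, 2H → 0 − 2 = -2
C4: 2C, 1H, 1N → 0 − 1 + 1 = 0
C5: 1C, 2H, 1F → 0 − 2 + 1 = -1
0 carbons meet the condition.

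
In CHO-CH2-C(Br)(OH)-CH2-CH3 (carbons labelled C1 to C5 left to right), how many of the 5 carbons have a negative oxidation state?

Tallying each carbon's bonds:
C1: 1C, 1H, 2O → 0 − 1 + 2 = +1
C2: 2C, 2H → 0 − 2 = -2
C3: 2C, 1O, 1Br → 0 + 1 + 1 = +2
C4: 2C, 2H → 0 − 2 = -2
C5: 1C, 3H → 0 − 3 = -3
3 carbons (C2, C4, C5) meet the condition.

3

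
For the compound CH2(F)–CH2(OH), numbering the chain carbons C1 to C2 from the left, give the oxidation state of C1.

-1

Bonds to more-electronegative neighbours contribute +1 each, bonds to H or metals contribute −1 each, and C–C bonds contribute 0.
C1 has one bond to C (0), one bond to F (+1), one bond to H (-1), one bond to H (-1).
Oxidation state = 0 + 1 − 1 − 1 = -1.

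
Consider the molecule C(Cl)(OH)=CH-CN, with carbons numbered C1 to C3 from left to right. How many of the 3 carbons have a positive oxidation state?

Tallying each carbon's bonds:
C1: 2C, 1O, 1Cl → 0 + 1 + 1 = +2
C2: 3C, 1H → 0 − 1 = -1
C3: 1C, 3N → 0 + 3 = +3
2 carbons (C1, C3) meet the condition.

2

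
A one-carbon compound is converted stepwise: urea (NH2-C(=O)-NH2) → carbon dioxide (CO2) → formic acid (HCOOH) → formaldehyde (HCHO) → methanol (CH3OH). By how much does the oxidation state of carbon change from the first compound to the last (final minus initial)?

Carbon oxidation states along the series — urea: +4, carbon dioxide: +4, formic acid: +2, formaldehyde: 0, methanol: -2.
Net change = -2 − (+4) = -6.

-6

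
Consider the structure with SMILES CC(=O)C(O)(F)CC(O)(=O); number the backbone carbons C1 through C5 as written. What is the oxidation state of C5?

+3

Assign +1 per bond to O/N/halogen, −1 per bond to H or an electropositive element, and 0 per bond to carbon.
C5 has one bond to C (0), one bond to O (+1), a double bond to O (2×+1 = +2).
Oxidation state = 0 + 1 + 2 = +3.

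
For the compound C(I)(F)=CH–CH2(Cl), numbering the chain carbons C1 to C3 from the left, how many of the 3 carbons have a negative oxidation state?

2

Tallying each carbon's bonds:
C1: 2C, 1F, 1I → 0 + 1 + 1 = +2
C2: 3C, 1H → 0 − 1 = -1
C3: 1C, 2H, 1Cl → 0 − 2 + 1 = -1
2 carbons (C2, C3) meet the condition.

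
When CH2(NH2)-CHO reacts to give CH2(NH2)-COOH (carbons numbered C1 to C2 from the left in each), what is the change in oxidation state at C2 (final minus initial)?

Before: C2 has 1 bond to C, 1 bond to H, 2 bonds to O → oxidation state +1.
After: C2 has 1 bond to C, 3 bonds to O → oxidation state +3.
Δ = +3 − (+1) = +2, so this is an oxidation at C2.

+2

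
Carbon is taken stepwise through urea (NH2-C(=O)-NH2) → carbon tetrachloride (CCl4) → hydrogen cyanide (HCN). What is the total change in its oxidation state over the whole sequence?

-2

Carbon oxidation states along the series — urea: +4, carbon tetrachloride: +4, hydrogen cyanide: +2.
Net change = +2 − (+4) = -2.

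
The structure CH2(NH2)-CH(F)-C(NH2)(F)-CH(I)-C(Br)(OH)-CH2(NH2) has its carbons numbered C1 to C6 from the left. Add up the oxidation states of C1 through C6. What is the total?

+2

Assign +1 per bond to O/N/halogen, −1 per bond to H or an electropositive element, and 0 per bond to carbon. Tallying each carbon:
C1: 1C, 2H, 1N → 0 − 2 + 1 = -1
C2: 2C, 1H, 1F → 0 − 1 + 1 = 0
C3: 2C, 1N, 1F → 0 + 1 + 1 = +2
C4: 2C, 1H, 1I → 0 − 1 + 1 = 0
C5: 2C, 1O, 1Br → 0 + 1 + 1 = +2
C6: 1C, 2H, 1N → 0 − 2 + 1 = -1
Sum = -1 + 0 + 2 + 0 + 2 − 1 = +2.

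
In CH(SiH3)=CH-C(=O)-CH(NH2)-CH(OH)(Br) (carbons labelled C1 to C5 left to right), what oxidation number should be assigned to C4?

Each bond to a more electronegative atom (O, N, halogen) counts +1, each bond to a less electronegative atom (H, metal, B, Si) counts −1, and each C–C bond counts 0.
C4 has one bond to C (0), one bond to C (0), one bond to H (-1), one bond to N (+1).
Oxidation state = 0 + 0 − 1 + 1 = 0.

0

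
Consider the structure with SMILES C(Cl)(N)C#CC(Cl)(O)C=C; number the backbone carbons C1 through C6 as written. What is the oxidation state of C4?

+2

Each bond to a more electronegative atom (O, N, halogen) counts +1, each bond to a less electronegative atom (H, metal, B, Si) counts −1, and each C–C bond counts 0.
C4 has one bond to C (0), one bond to C (0), one bond to Cl (+1), one bond to O (+1).
Oxidation state = 0 + 0 + 1 + 1 = +2.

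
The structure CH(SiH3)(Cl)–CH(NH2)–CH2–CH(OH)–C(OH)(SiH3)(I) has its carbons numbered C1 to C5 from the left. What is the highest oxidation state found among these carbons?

Each bond to a more electronegative atom (O, N, halogen) counts +1, each bond to a less electronegative atom (H, metal, B, Si) counts −1, and each C–C bond counts 0. Tallying each carbon:
C1: 1C, 1H, 1Cl, 1Si → 0 − 1 + 1 − 1 = -1
C2: 2C, 1H, 1N → 0 − 1 + 1 = 0
C3: 2C, 2H → 0 − 2 = -2
C4: 2C, 1H, 1O → 0 − 1 + 1 = 0
C5: 1C, 1O, 1I, 1Si → 0 + 1 + 1 − 1 = +1
The highest value is +1.

+1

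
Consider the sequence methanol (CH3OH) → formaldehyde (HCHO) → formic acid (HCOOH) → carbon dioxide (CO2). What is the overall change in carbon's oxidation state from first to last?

+6

Carbon oxidation states along the series — methanol: -2, formaldehyde: 0, formic acid: +2, carbon dioxide: +4.
Net change = +4 − (-2) = +6.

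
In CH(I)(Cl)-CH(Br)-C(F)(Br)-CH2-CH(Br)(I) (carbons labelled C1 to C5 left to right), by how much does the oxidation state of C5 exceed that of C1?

0

C5: 1C, 1H, 1Br, 1I → 0 − 1 + 1 + 1 = +1
C1: 1C, 1H, 1Cl, 1I → 0 − 1 + 1 + 1 = +1
Difference: +1 − (+1) = 0.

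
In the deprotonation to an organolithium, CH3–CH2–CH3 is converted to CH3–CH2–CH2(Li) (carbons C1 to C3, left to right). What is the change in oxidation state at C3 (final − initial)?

0

Before: C3 has 1 bond to C, 3 bonds to H → oxidation state -3.
After: C3 has 1 bond to C, 2 bonds to H, 1 bond to Li → oxidation state -3.
Δ = -3 − (-3) = 0, so no net redox change at C3.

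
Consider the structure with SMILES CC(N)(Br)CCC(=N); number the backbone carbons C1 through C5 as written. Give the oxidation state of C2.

+2

C2 has one bond to C (0), one bond to C (0), one bond to N (+1), one bond to Br (+1).
Oxidation state = 0 + 0 + 1 + 1 = +2.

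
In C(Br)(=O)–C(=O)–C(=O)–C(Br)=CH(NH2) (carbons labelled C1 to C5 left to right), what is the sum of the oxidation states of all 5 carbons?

+8

Tallying each carbon's bonds:
C1: 1C, 2O, 1Br → 0 + 2 + 1 = +3
C2: 2C, 2O → 0 + 2 = +2
C3: 2C, 2O → 0 + 2 = +2
C4: 3C, 1Br → 0 + 1 = +1
C5: 2C, 1H, 1N → 0 − 1 + 1 = 0
Sum = +3 + 2 + 2 + 1 + 0 = +8.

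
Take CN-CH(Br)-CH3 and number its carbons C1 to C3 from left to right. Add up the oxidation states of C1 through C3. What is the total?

0

Tallying each carbon's bonds:
C1: 1C, 3N → 0 + 3 = +3
C2: 2C, 1H, 1Br → 0 − 1 + 1 = 0
C3: 1C, 3H → 0 − 3 = -3
Sum = +3 + 0 − 3 = 0.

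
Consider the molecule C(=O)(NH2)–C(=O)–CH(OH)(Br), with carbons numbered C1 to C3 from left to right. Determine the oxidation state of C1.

C1 has one bond to C (0), a double bond to O (2×+1 = +2), one bond to N (+1).
Oxidation state = 0 + 2 + 1 = +3.

+3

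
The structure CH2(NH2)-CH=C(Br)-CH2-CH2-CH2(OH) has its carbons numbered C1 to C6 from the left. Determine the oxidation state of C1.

-1

C1 has one bond to C (0), one bond to H (-1), one bond to H (-1), one bond to N (+1).
Oxidation state = 0 − 1 − 1 + 1 = -1.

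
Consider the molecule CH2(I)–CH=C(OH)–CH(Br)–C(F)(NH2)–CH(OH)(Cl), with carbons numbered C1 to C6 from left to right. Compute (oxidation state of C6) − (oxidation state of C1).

+2

C6: 1C, 1H, 1O, 1Cl → 0 − 1 + 1 + 1 = +1
C1: 1C, 2H, 1I → 0 − 2 + 1 = -1
Difference: +1 − (-1) = +2.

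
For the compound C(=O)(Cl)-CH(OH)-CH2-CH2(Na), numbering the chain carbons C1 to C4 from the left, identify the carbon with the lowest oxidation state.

C4

Tallying each carbon's bonds:
C1: 1C, 2O, 1Cl → 0 + 2 + 1 = +3
C2: 2C, 1H, 1O → 0 − 1 + 1 = 0
C3: 2C, 2H → 0 − 2 = -2
C4: 1C, 2H, 1Na → 0 − 2 − 1 = -3
The most reduced carbon is C4 at -3.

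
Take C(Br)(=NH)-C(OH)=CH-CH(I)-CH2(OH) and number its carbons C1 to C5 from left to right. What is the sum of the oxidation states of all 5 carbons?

+2

Bonds to more-electronegative neighbours contribute +1 each, bonds to H or metals contribute −1 each, and C–C bonds contribute 0. Tallying each carbon:
C1: 1C, 2N, 1Br → 0 + 2 + 1 = +3
C2: 3C, 1O → 0 + 1 = +1
C3: 3C, 1H → 0 − 1 = -1
C4: 2C, 1H, 1I → 0 − 1 + 1 = 0
C5: 1C, 2H, 1O → 0 − 2 + 1 = -1
Sum = +3 + 1 − 1 + 0 − 1 = +2.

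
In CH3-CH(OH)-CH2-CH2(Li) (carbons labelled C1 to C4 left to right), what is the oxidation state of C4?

-3

Bonds to more-electronegative neighbours contribute +1 each, bonds to H or metals contribute −1 each, and C–C bonds contribute 0.
C4 has one bond to C (0), one bond to Li (-1), one bond to H (-1), one bond to H (-1).
Oxidation state = 0 − 1 − 1 − 1 = -3.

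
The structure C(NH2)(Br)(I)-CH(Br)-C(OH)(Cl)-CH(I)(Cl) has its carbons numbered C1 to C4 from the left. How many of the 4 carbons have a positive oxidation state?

3

Tallying each carbon's bonds:
C1: 1C, 1N, 1Br, 1I → 0 + 1 + 1 + 1 = +3
C2: 2C, 1H, 1Br → 0 − 1 + 1 = 0
C3: 2C, 1O, 1Cl → 0 + 1 + 1 = +2
C4: 1C, 1H, 1Cl, 1I → 0 − 1 + 1 + 1 = +1
3 carbons (C1, C3, C4) meet the condition.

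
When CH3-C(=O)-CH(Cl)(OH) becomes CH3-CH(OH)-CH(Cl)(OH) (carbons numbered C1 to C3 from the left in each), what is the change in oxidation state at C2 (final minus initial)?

Before: C2 has 2 bonds to C, 2 bonds to O → oxidation state +2.
After: C2 has 2 bonds to C, 1 bond to H, 1 bond to O → oxidation state 0.
Δ = 0 − (+2) = -2, so this is a reduction at C2.

-2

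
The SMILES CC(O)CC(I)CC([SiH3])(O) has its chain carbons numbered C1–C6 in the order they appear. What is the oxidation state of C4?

Assign +1 per bond to O/N/halogen, −1 per bond to H or an electropositive element, and 0 per bond to carbon.
C4 has one bond to C (0), one bond to C (0), one bond to H (-1), one bond to I (+1).
Oxidation state = 0 + 0 − 1 + 1 = 0.

0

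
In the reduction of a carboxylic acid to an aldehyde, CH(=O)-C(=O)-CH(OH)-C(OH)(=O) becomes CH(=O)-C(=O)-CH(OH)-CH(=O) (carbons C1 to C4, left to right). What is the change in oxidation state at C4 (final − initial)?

Before: C4 has 1 bond to C, 3 bonds to O → oxidation state +3.
After: C4 has 1 bond to C, 1 bond to H, 2 bonds to O → oxidation state +1.
Δ = +1 − (+3) = -2, so this is a reduction at C4.

-2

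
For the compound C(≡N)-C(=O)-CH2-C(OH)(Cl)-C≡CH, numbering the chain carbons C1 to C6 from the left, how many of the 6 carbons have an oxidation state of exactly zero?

Tallying each carbon's bonds:
C1: 1C, 3N → 0 + 3 = +3
C2: 2C, 2O → 0 + 2 = +2
C3: 2C, 2H → 0 − 2 = -2
C4: 2C, 1O, 1Cl → 0 + 1 + 1 = +2
C5: 4C → 0 = 0
C6: 3C, 1H → 0 − 1 = -1
1 carbon (C5) meets the condition.

1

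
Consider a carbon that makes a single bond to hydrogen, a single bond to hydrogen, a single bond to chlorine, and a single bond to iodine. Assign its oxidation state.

0

Assign +1 per bond to O/N/halogen, −1 per bond to H or an electropositive element, and 0 per bond to carbon.
The carbon has one bond to Cl (+1), one bond to I (+1), one bond to H (-1), one bond to H (-1).
Oxidation state = +1 + 1 − 1 − 1 = 0.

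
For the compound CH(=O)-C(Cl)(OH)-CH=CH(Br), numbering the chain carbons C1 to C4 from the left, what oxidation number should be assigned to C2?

+2

Assign +1 per bond to O/N/halogen, −1 per bond to H or an electropositive element, and 0 per bond to carbon.
C2 has one bond to C (0), one bond to C (0), one bond to Cl (+1), one bond to O (+1).
Oxidation state = 0 + 0 + 1 + 1 = +2.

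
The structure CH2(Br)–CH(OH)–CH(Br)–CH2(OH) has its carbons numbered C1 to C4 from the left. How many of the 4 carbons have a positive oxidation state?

Assign +1 per bond to O/N/halogen, −1 per bond to H or an electropositive element, and 0 per bond to carbon. Tallying each carbon:
C1: 1C, 2H, 1Br → 0 − 2 + 1 = -1
C2: 2C, 1H, 1O → 0 − 1 + 1 = 0
C3: 2C, 1H, 1Br → 0 − 1 + 1 = 0
C4: 1C, 2H, 1O → 0 − 2 + 1 = -1
0 carbons meet the condition.

0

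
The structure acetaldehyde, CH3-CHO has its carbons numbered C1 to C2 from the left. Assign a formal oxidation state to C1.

-3

Assign +1 per bond to O/N/halogen, −1 per bond to H or an electropositive element, and 0 per bond to carbon.
C1 has one bond to H (-1), one bond to H (-1), one bond to H (-1), one bond to C (0).
Oxidation state = -1 − 1 − 1 + 0 = -3.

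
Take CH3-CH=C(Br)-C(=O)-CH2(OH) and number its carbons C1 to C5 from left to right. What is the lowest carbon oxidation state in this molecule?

Each bond to a more electronegative atom (O, N, halogen) counts +1, each bond to a less electronegative atom (H, metal, B, Si) counts −1, and each C–C bond counts 0. Tallying each carbon:
C1: 1C, 3H → 0 − 3 = -3
C2: 3C, 1H → 0 − 1 = -1
C3: 3C, 1Br → 0 + 1 = +1
C4: 2C, 2O → 0 + 2 = +2
C5: 1C, 2H, 1O → 0 − 2 + 1 = -1
The lowest value is -3.

-3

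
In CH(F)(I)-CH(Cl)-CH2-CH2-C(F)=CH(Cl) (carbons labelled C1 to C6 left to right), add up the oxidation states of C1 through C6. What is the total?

-2

Tallying each carbon's bonds:
C1: 1C, 1H, 1F, 1I → 0 − 1 + 1 + 1 = +1
C2: 2C, 1H, 1Cl → 0 − 1 + 1 = 0
C3: 2C, 2H → 0 − 2 = -2
C4: 2C, 2H → 0 − 2 = -2
C5: 3C, 1F → 0 + 1 = +1
C6: 2C, 1H, 1Cl → 0 − 1 + 1 = 0
Sum = +1 + 0 − 2 − 2 + 1 + 0 = -2.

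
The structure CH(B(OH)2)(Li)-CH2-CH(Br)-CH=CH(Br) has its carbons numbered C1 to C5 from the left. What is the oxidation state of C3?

0

C3 has one bond to C (0), one bond to C (0), one bond to Br (+1), one bond to H (-1).
Oxidation state = 0 + 0 + 1 − 1 = 0.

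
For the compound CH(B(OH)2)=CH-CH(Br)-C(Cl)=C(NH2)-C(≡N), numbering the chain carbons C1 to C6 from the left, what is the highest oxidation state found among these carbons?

+3

Bonds to more-electronegative neighbours contribute +1 each, bonds to H or metals contribute −1 each, and C–C bonds contribute 0. Tallying each carbon:
C1: 2C, 1H, 1B → 0 − 1 − 1 = -2
C2: 3C, 1H → 0 − 1 = -1
C3: 2C, 1H, 1Br → 0 − 1 + 1 = 0
C4: 3C, 1Cl → 0 + 1 = +1
C5: 3C, 1N → 0 + 1 = +1
C6: 1C, 3N → 0 + 3 = +3
The highest value is +3.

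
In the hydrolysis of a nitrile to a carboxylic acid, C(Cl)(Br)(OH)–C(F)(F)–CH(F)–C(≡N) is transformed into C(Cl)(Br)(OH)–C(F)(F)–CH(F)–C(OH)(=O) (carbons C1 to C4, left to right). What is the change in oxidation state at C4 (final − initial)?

Before: C4 has 1 bond to C, 3 bonds to N → oxidation state +3.
After: C4 has 1 bond to C, 3 bonds to O → oxidation state +3.
Δ = +3 − (+3) = 0, so no net redox change at C4.

0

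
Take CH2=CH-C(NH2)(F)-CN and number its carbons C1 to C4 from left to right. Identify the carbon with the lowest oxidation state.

Tallying each carbon's bonds:
C1: 2C, 2H → 0 − 2 = -2
C2: 3C, 1H → 0 − 1 = -1
C3: 2C, 1N, 1F → 0 + 1 + 1 = +2
C4: 1C, 3N → 0 + 3 = +3
The most reduced carbon is C1 at -2.

C1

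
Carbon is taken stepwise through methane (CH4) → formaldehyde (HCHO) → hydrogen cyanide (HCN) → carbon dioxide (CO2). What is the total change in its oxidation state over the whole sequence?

+8

Carbon oxidation states along the series — methane: -4, formaldehyde: 0, hydrogen cyanide: +2, carbon dioxide: +4.
Net change = +4 − (-4) = +8.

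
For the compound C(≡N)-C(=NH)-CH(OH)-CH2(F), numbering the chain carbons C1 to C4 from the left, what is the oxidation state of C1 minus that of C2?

+1

C1: 1C, 3N → 0 + 3 = +3
C2: 2C, 2N → 0 + 2 = +2
Difference: +3 − (+2) = +1.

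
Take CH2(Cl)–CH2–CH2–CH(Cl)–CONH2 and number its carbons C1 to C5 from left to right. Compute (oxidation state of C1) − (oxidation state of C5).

-4

C1: 1C, 2H, 1Cl → 0 − 2 + 1 = -1
C5: 1C, 2O, 1N → 0 + 2 + 1 = +3
Difference: -1 − (+3) = -4.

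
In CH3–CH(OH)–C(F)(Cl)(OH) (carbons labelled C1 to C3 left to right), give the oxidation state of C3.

+3

C3 has one bond to C (0), one bond to F (+1), one bond to Cl (+1), one bond to O (+1).
Oxidation state = 0 + 1 + 1 + 1 = +3.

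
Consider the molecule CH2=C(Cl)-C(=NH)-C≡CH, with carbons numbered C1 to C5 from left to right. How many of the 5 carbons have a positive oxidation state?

2

Tallying each carbon's bonds:
C1: 2C, 2H → 0 − 2 = -2
C2: 3C, 1Cl → 0 + 1 = +1
C3: 2C, 2N → 0 + 2 = +2
C4: 4C → 0 = 0
C5: 3C, 1H → 0 − 1 = -1
2 carbons (C2, C3) meet the condition.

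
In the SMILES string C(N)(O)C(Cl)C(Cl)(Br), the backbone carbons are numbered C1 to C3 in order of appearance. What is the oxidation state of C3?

Assign +1 per bond to O/N/halogen, −1 per bond to H or an electropositive element, and 0 per bond to carbon.
C3 has one bond to C (0), one bond to H (-1), one bond to Cl (+1), one bond to Br (+1).
Oxidation state = 0 − 1 + 1 + 1 = +1.

+1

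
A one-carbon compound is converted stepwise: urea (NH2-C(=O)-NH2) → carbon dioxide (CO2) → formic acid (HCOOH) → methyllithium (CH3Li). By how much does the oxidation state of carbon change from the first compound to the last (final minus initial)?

Carbon oxidation states along the series — urea: +4, carbon dioxide: +4, formic acid: +2, methyllithium: -4.
Net change = -4 − (+4) = -8.

-8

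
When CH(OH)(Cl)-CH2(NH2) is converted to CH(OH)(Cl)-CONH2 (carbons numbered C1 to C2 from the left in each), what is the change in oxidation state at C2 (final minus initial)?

Before: C2 has 1 bond to C, 2 bonds to H, 1 bond to N → oxidation state -1.
After: C2 has 1 bond to C, 2 bonds to O, 1 bond to N → oxidation state +3.
Δ = +3 − (-1) = +4, so this is an oxidation at C2.

+4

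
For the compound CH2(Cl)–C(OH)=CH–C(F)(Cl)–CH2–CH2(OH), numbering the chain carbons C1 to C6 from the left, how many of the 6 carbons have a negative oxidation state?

4

Tallying each carbon's bonds:
C1: 1C, 2H, 1Cl → 0 − 2 + 1 = -1
C2: 3C, 1O → 0 + 1 = +1
C3: 3C, 1H → 0 − 1 = -1
C4: 2C, 1F, 1Cl → 0 + 1 + 1 = +2
C5: 2C, 2H → 0 − 2 = -2
C6: 1C, 2H, 1O → 0 − 2 + 1 = -1
4 carbons (C1, C3, C5, C6) meet the condition.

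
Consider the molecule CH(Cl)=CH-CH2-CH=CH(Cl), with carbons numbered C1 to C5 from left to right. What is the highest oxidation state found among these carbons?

Each bond to a more electronegative atom (O, N, halogen) counts +1, each bond to a less electronegative atom (H, metal, B, Si) counts −1, and each C–C bond counts 0. Tallying each carbon:
C1: 2C, 1H, 1Cl → 0 − 1 + 1 = 0
C2: 3C, 1H → 0 − 1 = -1
C3: 2C, 2H → 0 − 2 = -2
C4: 3C, 1H → 0 − 1 = -1
C5: 2C, 1H, 1Cl → 0 − 1 + 1 = 0
The highest value is 0.

0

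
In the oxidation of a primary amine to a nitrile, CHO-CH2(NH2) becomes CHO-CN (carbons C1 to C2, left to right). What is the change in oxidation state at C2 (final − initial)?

+4

Before: C2 has 1 bond to C, 2 bonds to H, 1 bond to N → oxidation state -1.
After: C2 has 1 bond to C, 3 bonds to N → oxidation state +3.
Δ = +3 − (-1) = +4, so this is an oxidation at C2.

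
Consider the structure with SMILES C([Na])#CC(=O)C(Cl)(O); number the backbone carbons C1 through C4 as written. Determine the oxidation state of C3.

+2

Assign +1 per bond to O/N/halogen, −1 per bond to H or an electropositive element, and 0 per bond to carbon.
C3 has one bond to C (0), one bond to C (0), a double bond to O (2×+1 = +2).
Oxidation state = 0 + 0 + 2 = +2.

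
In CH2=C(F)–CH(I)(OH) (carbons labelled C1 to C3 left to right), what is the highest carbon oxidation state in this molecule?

+1

Tallying each carbon's bonds:
C1: 2C, 2H → 0 − 2 = -2
C2: 3C, 1F → 0 + 1 = +1
C3: 1C, 1H, 1O, 1I → 0 − 1 + 1 + 1 = +1
The highest value is +1.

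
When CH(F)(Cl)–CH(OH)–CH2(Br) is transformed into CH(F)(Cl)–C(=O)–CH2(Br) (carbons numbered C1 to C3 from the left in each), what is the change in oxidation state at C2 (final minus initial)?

Before: C2 has 2 bonds to C, 1 bond to H, 1 bond to O → oxidation state 0.
After: C2 has 2 bonds to C, 2 bonds to O → oxidation state +2.
Δ = +2 − (0) = +2, so this is an oxidation at C2.

+2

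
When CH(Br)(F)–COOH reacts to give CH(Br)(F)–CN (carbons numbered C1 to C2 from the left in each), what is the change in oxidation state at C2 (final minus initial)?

Before: C2 has 1 bond to C, 3 bonds to O → oxidation state +3.
After: C2 has 1 bond to C, 3 bonds to N → oxidation state +3.
Δ = +3 − (+3) = 0, so no net redox change at C2.

0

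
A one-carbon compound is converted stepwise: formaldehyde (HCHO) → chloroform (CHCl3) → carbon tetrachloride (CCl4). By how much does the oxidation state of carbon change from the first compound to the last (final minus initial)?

Carbon oxidation states along the series — formaldehyde: 0, chloroform: +2, carbon tetrachloride: +4.
Net change = +4 − (0) = +4.

+4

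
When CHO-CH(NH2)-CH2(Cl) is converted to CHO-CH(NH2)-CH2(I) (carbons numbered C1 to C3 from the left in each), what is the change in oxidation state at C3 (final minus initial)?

Before: C3 has 1 bond to C, 2 bonds to H, 1 bond to Cl → oxidation state -1.
After: C3 has 1 bond to C, 2 bonds to H, 1 bond to I → oxidation state -1.
Δ = -1 − (-1) = 0, so no net redox change at C3.

0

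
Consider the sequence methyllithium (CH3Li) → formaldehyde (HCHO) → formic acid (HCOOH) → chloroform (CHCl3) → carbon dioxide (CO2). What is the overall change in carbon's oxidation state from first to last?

Carbon oxidation states along the series — methyllithium: -4, formaldehyde: 0, formic acid: +2, chloroform: +2, carbon dioxide: +4.
Net change = +4 − (-4) = +8.

+8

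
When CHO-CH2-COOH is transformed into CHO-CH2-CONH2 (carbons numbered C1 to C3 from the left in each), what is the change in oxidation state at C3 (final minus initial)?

Before: C3 has 1 bond to C, 3 bonds to O → oxidation state +3.
After: C3 has 1 bond to C, 2 bonds to O, 1 bond to N → oxidation state +3.
Δ = +3 − (+3) = 0, so no net redox change at C3.

0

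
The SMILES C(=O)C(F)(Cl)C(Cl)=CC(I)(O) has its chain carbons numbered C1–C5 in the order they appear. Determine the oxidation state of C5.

+1

Count +1 for every bond to an atom more electronegative than carbon and −1 for every bond to one less electronegative; C–C bonds are 0.
C5 has one bond to C (0), one bond to I (+1), one bond to O (+1), one bond to H (-1).
Oxidation state = 0 + 1 + 1 − 1 = +1.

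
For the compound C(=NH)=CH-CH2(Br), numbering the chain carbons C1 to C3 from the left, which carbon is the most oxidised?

Tallying each carbon's bonds:
C1: 2C, 2N → 0 + 2 = +2
C2: 3C, 1H → 0 − 1 = -1
C3: 1C, 2H, 1Br → 0 − 2 + 1 = -1
The most oxidised carbon is C1 at +2.

C1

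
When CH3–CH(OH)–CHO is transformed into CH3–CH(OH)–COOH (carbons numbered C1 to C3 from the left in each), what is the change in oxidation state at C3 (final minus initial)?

+2

Before: C3 has 1 bond to C, 1 bond to H, 2 bonds to O → oxidation state +1.
After: C3 has 1 bond to C, 3 bonds to O → oxidation state +3.
Δ = +3 − (+1) = +2, so this is an oxidation at C3.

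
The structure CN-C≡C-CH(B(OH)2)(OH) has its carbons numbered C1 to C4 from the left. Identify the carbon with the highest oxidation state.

Tallying each carbon's bonds:
C1: 1C, 3N → 0 + 3 = +3
C2: 4C → 0 = 0
C3: 4C → 0 = 0
C4: 1C, 1H, 1O, 1B → 0 − 1 + 1 − 1 = -1
The most oxidised carbon is C1 at +3.

C1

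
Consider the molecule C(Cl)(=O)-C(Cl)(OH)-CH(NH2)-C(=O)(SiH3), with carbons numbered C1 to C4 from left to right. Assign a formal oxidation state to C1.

C1 has one bond to C (0), one bond to Cl (+1), a double bond to O (2×+1 = +2).
Oxidation state = 0 + 1 + 2 = +3.

+3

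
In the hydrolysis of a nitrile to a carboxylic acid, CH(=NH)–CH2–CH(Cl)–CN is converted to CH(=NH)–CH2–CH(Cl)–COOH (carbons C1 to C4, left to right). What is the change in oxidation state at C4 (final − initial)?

0

Before: C4 has 1 bond to C, 3 bonds to N → oxidation state +3.
After: C4 has 1 bond to C, 3 bonds to O → oxidation state +3.
Δ = +3 − (+3) = 0, so no net redox change at C4.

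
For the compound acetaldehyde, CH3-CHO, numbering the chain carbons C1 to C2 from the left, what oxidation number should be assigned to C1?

Each bond to a more electronegative atom (O, N, halogen) counts +1, each bond to a less electronegative atom (H, metal, B, Si) counts −1, and each C–C bond counts 0.
C1 has one bond to H (-1), one bond to H (-1), one bond to H (-1), one bond to C (0).
Oxidation state = -1 − 1 − 1 + 0 = -3.

-3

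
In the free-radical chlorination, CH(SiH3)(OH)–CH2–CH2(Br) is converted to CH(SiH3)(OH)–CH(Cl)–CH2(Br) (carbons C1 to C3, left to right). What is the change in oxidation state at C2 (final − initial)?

+2

Before: C2 has 2 bonds to C, 2 bonds to H → oxidation state -2.
After: C2 has 2 bonds to C, 1 bond to H, 1 bond to Cl → oxidation state 0.
Δ = 0 − (-2) = +2, so this is an oxidation at C2.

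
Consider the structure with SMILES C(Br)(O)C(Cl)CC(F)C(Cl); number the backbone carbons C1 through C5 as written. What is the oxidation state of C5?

Assign +1 per bond to O/N/halogen, −1 per bond to H or an electropositive element, and 0 per bond to carbon.
C5 has one bond to C (0), one bond to H (-1), one bond to Cl (+1), one bond to H (-1).
Oxidation state = 0 − 1 + 1 − 1 = -1.

-1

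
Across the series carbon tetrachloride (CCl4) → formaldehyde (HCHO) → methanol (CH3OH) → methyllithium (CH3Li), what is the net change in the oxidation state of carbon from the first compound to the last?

-8

Carbon oxidation states along the series — carbon tetrachloride: +4, formaldehyde: 0, methanol: -2, methyllithium: -4.
Net change = -4 − (+4) = -8.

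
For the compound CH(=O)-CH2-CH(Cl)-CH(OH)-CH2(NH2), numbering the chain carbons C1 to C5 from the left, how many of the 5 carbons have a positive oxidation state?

1

Tallying each carbon's bonds:
C1: 1C, 1H, 2O → 0 − 1 + 2 = +1
C2: 2C, 2H → 0 − 2 = -2
C3: 2C, 1H, 1Cl → 0 − 1 + 1 = 0
C4: 2C, 1H, 1O → 0 − 1 + 1 = 0
C5: 1C, 2H, 1N → 0 − 2 + 1 = -1
1 carbon (C1) meets the condition.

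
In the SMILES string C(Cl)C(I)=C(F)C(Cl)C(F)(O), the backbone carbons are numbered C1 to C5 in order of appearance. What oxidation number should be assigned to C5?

C5 has one bond to C (0), one bond to F (+1), one bond to O (+1), one bond to H (-1).
Oxidation state = 0 + 1 + 1 − 1 = +1.

+1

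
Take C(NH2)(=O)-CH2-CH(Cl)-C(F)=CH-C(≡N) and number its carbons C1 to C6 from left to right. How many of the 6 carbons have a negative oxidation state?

Tallying each carbon's bonds:
C1: 1C, 2O, 1N → 0 + 2 + 1 = +3
C2: 2C, 2H → 0 − 2 = -2
C3: 2C, 1H, 1Cl → 0 − 1 + 1 = 0
C4: 3C, 1F → 0 + 1 = +1
C5: 3C, 1H → 0 − 1 = -1
C6: 1C, 3N → 0 + 3 = +3
2 carbons (C2, C5) meet the condition.

2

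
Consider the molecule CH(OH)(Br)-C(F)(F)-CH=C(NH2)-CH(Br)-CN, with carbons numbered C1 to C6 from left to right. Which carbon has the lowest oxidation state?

Tallying each carbon's bonds:
C1: 1C, 1H, 1O, 1Br → 0 − 1 + 1 + 1 = +1
C2: 2C, 2F → 0 + 2 = +2
C3: 3C, 1H → 0 − 1 = -1
C4: 3C, 1N → 0 + 1 = +1
C5: 2C, 1H, 1Br → 0 − 1 + 1 = 0
C6: 1C, 3N → 0 + 3 = +3
The most reduced carbon is C3 at -1.

C3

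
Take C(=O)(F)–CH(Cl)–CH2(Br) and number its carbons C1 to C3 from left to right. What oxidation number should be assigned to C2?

C2 has one bond to C (0), one bond to C (0), one bond to Cl (+1), one bond to H (-1).
Oxidation state = 0 + 0 + 1 − 1 = 0.

0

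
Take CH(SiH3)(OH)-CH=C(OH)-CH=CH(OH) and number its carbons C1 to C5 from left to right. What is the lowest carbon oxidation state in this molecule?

Tallying each carbon's bonds:
C1: 1C, 1H, 1O, 1Si → 0 − 1 + 1 − 1 = -1
C2: 3C, 1H → 0 − 1 = -1
C3: 3C, 1O → 0 + 1 = +1
C4: 3C, 1H → 0 − 1 = -1
C5: 2C, 1H, 1O → 0 − 1 + 1 = 0
The lowest value is -1.

-1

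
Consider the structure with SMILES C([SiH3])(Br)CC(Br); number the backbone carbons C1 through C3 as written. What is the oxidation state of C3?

C3 has one bond to C (0), one bond to H (-1), one bond to H (-1), one bond to Br (+1).
Oxidation state = 0 − 1 − 1 + 1 = -1.

-1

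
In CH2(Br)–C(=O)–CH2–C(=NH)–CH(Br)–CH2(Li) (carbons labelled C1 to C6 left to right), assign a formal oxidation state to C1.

Assign +1 per bond to O/N/halogen, −1 per bond to H or an electropositive element, and 0 per bond to carbon.
C1 has one bond to C (0), one bond to H (-1), one bond to H (-1), one bond to Br (+1).
Oxidation state = 0 − 1 − 1 + 1 = -1.

-1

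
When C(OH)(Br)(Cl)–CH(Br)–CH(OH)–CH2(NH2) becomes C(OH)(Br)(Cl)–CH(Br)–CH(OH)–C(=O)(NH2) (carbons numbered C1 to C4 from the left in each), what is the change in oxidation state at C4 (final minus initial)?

Before: C4 has 1 bond to C, 2 bonds to H, 1 bond to N → oxidation state -1.
After: C4 has 1 bond to C, 2 bonds to O, 1 bond to N → oxidation state +3.
Δ = +3 − (-1) = +4, so this is an oxidation at C4.

+4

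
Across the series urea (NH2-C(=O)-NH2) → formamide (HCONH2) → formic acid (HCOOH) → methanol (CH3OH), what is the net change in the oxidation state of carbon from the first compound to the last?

-6

Carbon oxidation states along the series — urea: +4, formamide: +2, formic acid: +2, methanol: -2.
Net change = -2 − (+4) = -6.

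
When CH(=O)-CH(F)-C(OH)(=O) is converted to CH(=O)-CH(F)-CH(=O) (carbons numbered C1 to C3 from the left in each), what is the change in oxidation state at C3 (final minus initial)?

-2

Before: C3 has 1 bond to C, 3 bonds to O → oxidation state +3.
After: C3 has 1 bond to C, 1 bond to H, 2 bonds to O → oxidation state +1.
Δ = +1 − (+3) = -2, so this is a reduction at C3.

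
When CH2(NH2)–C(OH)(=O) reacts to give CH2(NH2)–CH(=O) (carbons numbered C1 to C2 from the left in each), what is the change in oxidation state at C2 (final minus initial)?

-2

Before: C2 has 1 bond to C, 3 bonds to O → oxidation state +3.
After: C2 has 1 bond to C, 1 bond to H, 2 bonds to O → oxidation state +1.
Δ = +1 − (+3) = -2, so this is a reduction at C2.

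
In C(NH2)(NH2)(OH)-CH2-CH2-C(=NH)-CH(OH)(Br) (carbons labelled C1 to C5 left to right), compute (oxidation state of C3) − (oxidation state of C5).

C3: 2C, 2H → 0 − 2 = -2
C5: 1C, 1H, 1O, 1Br → 0 − 1 + 1 + 1 = +1
Difference: -2 − (+1) = -3.

-3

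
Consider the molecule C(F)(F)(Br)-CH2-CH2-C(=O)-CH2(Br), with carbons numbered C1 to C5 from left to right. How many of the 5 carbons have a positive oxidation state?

2

Tallying each carbon's bonds:
C1: 1C, 2F, 1Br → 0 + 2 + 1 = +3
C2: 2C, 2H → 0 − 2 = -2
C3: 2C, 2H → 0 − 2 = -2
C4: 2C, 2O → 0 + 2 = +2
C5: 1C, 2H, 1Br → 0 − 2 + 1 = -1
2 carbons (C1, C4) meet the condition.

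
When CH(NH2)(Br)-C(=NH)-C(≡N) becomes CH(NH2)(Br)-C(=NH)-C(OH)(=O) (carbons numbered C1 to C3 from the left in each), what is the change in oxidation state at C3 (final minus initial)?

0

Before: C3 has 1 bond to C, 3 bonds to N → oxidation state +3.
After: C3 has 1 bond to C, 3 bonds to O → oxidation state +3.
Δ = +3 − (+3) = 0, so no net redox change at C3.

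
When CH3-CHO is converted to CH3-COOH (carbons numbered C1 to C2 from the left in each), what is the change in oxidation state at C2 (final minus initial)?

Before: C2 has 1 bond to C, 1 bond to H, 2 bonds to O → oxidation state +1.
After: C2 has 1 bond to C, 3 bonds to O → oxidation state +3.
Δ = +3 − (+1) = +2, so this is an oxidation at C2.

+2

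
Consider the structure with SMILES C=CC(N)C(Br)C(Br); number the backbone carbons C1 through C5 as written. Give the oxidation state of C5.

Each bond to a more electronegative atom (O, N, halogen) counts +1, each bond to a less electronegative atom (H, metal, B, Si) counts −1, and each C–C bond counts 0.
C5 has one bond to C (0), one bond to H (-1), one bond to Br (+1), one bond to H (-1).
Oxidation state = 0 − 1 + 1 − 1 = -1.

-1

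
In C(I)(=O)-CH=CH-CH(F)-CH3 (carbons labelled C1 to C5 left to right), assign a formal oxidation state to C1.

+3

C1 has one bond to C (0), one bond to I (+1), a double bond to O (2×+1 = +2).
Oxidation state = 0 + 1 + 2 = +3.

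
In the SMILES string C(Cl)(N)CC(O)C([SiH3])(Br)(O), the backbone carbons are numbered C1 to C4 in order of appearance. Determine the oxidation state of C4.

C4 has one bond to C (0), one bond to Si (-1), one bond to Br (+1), one bond to O (+1).
Oxidation state = 0 − 1 + 1 + 1 = +1.

+1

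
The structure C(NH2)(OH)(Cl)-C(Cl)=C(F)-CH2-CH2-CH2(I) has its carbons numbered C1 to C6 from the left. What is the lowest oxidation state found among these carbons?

Tallying each carbon's bonds:
C1: 1C, 1O, 1N, 1Cl → 0 + 1 + 1 + 1 = +3
C2: 3C, 1Cl → 0 + 1 = +1
C3: 3C, 1F → 0 + 1 = +1
C4: 2C, 2H → 0 − 2 = -2
C5: 2C, 2H → 0 − 2 = -2
C6: 1C, 2H, 1I → 0 − 2 + 1 = -1
The lowest value is -2.

-2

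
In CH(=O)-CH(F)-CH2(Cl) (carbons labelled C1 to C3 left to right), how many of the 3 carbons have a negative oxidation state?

1

Count +1 for every bond to an atom more electronegative than carbon and −1 for every bond to one less electronegative; C–C bonds are 0. Tallying each carbon:
C1: 1C, 1H, 2O → 0 − 1 + 2 = +1
C2: 2C, 1H, 1F → 0 − 1 + 1 = 0
C3: 1C, 2H, 1Cl → 0 − 2 + 1 = -1
1 carbon (C3) meets the condition.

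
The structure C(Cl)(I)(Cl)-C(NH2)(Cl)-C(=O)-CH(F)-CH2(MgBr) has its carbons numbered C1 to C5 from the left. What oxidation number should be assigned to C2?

C2 has one bond to C (0), one bond to C (0), one bond to N (+1), one bond to Cl (+1).
Oxidation state = 0 + 0 + 1 + 1 = +2.

+2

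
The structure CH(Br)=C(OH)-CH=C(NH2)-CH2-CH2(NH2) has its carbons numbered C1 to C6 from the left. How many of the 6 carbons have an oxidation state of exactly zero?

1

Tallying each carbon's bonds:
C1: 2C, 1H, 1Br → 0 − 1 + 1 = 0
C2: 3C, 1O → 0 + 1 = +1
C3: 3C, 1H → 0 − 1 = -1
C4: 3C, 1N → 0 + 1 = +1
C5: 2C, 2H → 0 − 2 = -2
C6: 1C, 2H, 1N → 0 − 2 + 1 = -1
1 carbon (C1) meets the condition.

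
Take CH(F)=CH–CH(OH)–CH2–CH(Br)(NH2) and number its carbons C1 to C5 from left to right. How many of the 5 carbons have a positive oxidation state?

Tallying each carbon's bonds:
C1: 2C, 1H, 1F → 0 − 1 + 1 = 0
C2: 3C, 1H → 0 − 1 = -1
C3: 2C, 1H, 1O → 0 − 1 + 1 = 0
C4: 2C, 2H → 0 − 2 = -2
C5: 1C, 1H, 1N, 1Br → 0 − 1 + 1 + 1 = +1
1 carbon (C5) meets the condition.

1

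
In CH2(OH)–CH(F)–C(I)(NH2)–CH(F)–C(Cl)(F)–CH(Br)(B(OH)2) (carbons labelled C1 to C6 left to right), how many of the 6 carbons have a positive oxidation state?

Tallying each carbon's bonds:
C1: 1C, 2H, 1O → 0 − 2 + 1 = -1
C2: 2C, 1H, 1F → 0 − 1 + 1 = 0
C3: 2C, 1N, 1I → 0 + 1 + 1 = +2
C4: 2C, 1H, 1F → 0 − 1 + 1 = 0
C5: 2C, 1F, 1Cl → 0 + 1 + 1 = +2
C6: 1C, 1H, 1Br, 1B → 0 − 1 + 1 − 1 = -1
2 carbons (C3, C5) meet the condition.

2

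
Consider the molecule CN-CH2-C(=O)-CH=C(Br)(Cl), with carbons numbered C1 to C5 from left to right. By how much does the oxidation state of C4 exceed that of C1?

-4

C4: 3C, 1H → 0 − 1 = -1
C1: 1C, 3N → 0 + 3 = +3
Difference: -1 − (+3) = -4.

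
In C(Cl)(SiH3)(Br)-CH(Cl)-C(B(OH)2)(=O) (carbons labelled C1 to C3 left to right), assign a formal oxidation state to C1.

Count +1 for every bond to an atom more electronegative than carbon and −1 for every bond to one less electronegative; C–C bonds are 0.
C1 has one bond to C (0), one bond to Cl (+1), one bond to Si (-1), one bond to Br (+1).
Oxidation state = 0 + 1 − 1 + 1 = +1.

+1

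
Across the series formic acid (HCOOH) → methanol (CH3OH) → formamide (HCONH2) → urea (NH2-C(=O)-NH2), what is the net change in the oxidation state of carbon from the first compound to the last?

Carbon oxidation states along the series — formic acid: +2, methanol: -2, formamide: +2, urea: +4.
Net change = +4 − (+2) = +2.

+2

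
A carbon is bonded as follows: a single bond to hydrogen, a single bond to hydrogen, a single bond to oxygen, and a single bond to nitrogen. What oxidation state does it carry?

The carbon has one bond to H (-1), one bond to H (-1), one bond to O (+1), one bond to N (+1).
Oxidation state = -1 − 1 + 1 + 1 = 0.

0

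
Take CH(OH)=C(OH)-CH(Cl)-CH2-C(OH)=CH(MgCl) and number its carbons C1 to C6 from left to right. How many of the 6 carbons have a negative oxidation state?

Tallying each carbon's bonds:
C1: 2C, 1H, 1O → 0 − 1 + 1 = 0
C2: 3C, 1O → 0 + 1 = +1
C3: 2C, 1H, 1Cl → 0 − 1 + 1 = 0
C4: 2C, 2H → 0 − 2 = -2
C5: 3C, 1O → 0 + 1 = +1
C6: 2C, 1H, 1Mg → 0 − 1 − 1 = -2
2 carbons (C4, C6) meet the condition.

2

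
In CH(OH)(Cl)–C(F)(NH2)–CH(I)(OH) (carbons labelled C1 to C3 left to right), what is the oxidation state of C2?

Count +1 for every bond to an atom more electronegative than carbon and −1 for every bond to one less electronegative; C–C bonds are 0.
C2 has one bond to C (0), one bond to C (0), one bond to F (+1), one bond to N (+1).
Oxidation state = 0 + 0 + 1 + 1 = +2.

+2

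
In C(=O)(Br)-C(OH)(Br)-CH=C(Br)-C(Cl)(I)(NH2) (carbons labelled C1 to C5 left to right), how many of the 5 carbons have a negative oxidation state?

Tallying each carbon's bonds:
C1: 1C, 2O, 1Br → 0 + 2 + 1 = +3
C2: 2C, 1O, 1Br → 0 + 1 + 1 = +2
C3: 3C, 1H → 0 − 1 = -1
C4: 3C, 1Br → 0 + 1 = +1
C5: 1C, 1N, 1Cl, 1I → 0 + 1 + 1 + 1 = +3
1 carbon (C3) meets the condition.

1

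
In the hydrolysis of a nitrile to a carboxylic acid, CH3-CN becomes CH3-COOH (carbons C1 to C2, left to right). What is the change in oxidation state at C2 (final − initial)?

Before: C2 has 1 bond to C, 3 bonds to N → oxidation state +3.
After: C2 has 1 bond to C, 3 bonds to O → oxidation state +3.
Δ = +3 − (+3) = 0, so no net redox change at C2.

0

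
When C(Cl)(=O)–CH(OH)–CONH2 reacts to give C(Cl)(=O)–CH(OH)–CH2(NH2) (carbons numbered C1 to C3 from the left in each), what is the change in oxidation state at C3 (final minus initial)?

-4

Before: C3 has 1 bond to C, 2 bonds to O, 1 bond to N → oxidation state +3.
After: C3 has 1 bond to C, 2 bonds to H, 1 bond to N → oxidation state -1.
Δ = -1 − (+3) = -4, so this is a reduction at C3.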